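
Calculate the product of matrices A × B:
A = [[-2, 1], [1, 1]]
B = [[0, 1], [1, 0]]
[[1, -2], [1, 1]]

Matrix multiplication:
C[0][0] = -2×0 + 1×1 = 1
C[0][1] = -2×1 + 1×0 = -2
C[1][0] = 1×0 + 1×1 = 1
C[1][1] = 1×1 + 1×0 = 1
Result: [[1, -2], [1, 1]]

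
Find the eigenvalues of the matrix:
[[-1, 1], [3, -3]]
λ = -4 and λ = 0

Characteristic equation: det(A - λI) = 0
λ² - (trace)λ + (det) = 0
λ² - (-4)λ + (0) = 0
λ² + 4λ + 0 = 0
Solving: λ = -4, 0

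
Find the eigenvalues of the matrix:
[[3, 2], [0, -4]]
λ = -4 and λ = 3

Characteristic equation: det(A - λI) = 0
λ² - (trace)λ + (det) = 0
λ² - (-1)λ + (-12) = 0
λ² + 1λ - 12 = 0
Solving: λ = -4, 3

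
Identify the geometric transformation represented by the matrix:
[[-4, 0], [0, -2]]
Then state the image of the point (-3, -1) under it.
non-uniform scaling by (-4, -2); image of (-3, -1) is (12, 2)

This is diagonal with distinct entries, so it scales the x-axis by -4 and the y-axis by -2.
The matrix [[-4, 0], [0, -2]] represents: non-uniform scaling by (-4, -2).
Applying it to (-3, -1): [-4·-3 + 0·-1, 0·-3 + -2·-1] = (12, 2).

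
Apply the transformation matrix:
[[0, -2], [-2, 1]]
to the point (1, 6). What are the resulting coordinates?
(-12, 4)

Matrix multiplication:
[[0, -2], [-2, 1]] × [1, 6]ᵀ
= [0×1 + -2×6, -2×1 + 1×6]ᵀ
= [-12.0000, 4.0000]ᵀ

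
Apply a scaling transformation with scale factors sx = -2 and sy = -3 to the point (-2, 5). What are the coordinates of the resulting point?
(4, -15)

Scaling matrix:
[[-2, 0], [0, -3]]
Result: (-2 × -2, 5 × -3) = (4, -15)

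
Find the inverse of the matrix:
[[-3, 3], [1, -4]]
[[-4/9, -1/3], [-1/9, -1/3]]

For [[a,b],[c,d]], inverse = (1/det)·[[d,-b],[-c,a]]
det = -3·-4 - 3·1 = 9
Inverse = (1/9)·[[-4, -3], [-1, -3]]
        = [[-4/9, -1/3], [-1/9, -1/3]]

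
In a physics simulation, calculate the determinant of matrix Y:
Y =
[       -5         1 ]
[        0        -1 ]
det(Y) = 5

For a 2×2 matrix [[a, b], [c, d]], det = a*d - b*c.
det(Y) = (-5)*(-1) - (1)*(0) = 5 - 0 = 5.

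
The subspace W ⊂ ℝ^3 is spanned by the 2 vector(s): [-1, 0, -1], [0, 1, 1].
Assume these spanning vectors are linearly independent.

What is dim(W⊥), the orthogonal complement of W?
dim(W⊥) = 1

For any subspace W of ℝ^n, dim(W) + dim(W⊥) = n (the whole-space dimension).
Here the given 2 vectors are linearly independent, so dim(W) = 2.
Thus dim(W⊥) = n - dim(W) = 3 - 2 = 1.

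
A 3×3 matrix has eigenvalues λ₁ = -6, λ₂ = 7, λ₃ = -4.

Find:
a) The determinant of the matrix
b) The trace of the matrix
det = 168, trace = -3

Two standard eigenvalue identities:
- det(A) equals the product of the eigenvalues (counted with multiplicity).
- trace(A) equals the sum of the eigenvalues.
det(A) = (-6)*(7)*(-4) = 168.
trace(A) = -6 + 7 - 4 = -3.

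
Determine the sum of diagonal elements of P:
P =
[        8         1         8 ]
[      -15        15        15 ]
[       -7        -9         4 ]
tr(P) = 8 + 15 + 4 = 27

The trace of a square matrix is the sum of its diagonal entries.
Diagonal entries of P: P[0][0] = 8, P[1][1] = 15, P[2][2] = 4.
tr(P) = 8 + 15 + 4 = 27.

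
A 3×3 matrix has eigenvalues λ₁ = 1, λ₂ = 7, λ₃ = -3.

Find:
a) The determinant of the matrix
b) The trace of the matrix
det = -21, trace = 5

Two standard eigenvalue identities:
- det(A) equals the product of the eigenvalues (counted with multiplicity).
- trace(A) equals the sum of the eigenvalues.
det(A) = (1)*(7)*(-3) = -21.
trace(A) = 1 + 7 - 3 = 5.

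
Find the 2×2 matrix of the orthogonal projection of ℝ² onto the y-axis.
[[0, 0], [0, 1]]

The orthogonal projection onto the line spanned by a nonzero vector u = (a, b) has matrix P = (u uᵀ) / (uᵀ u) = (1/(a² + b²)) · [[a², ab], [ab, b²]].
Here u = (0, 1), so a² + b² = 0 + 1 = 1.
P = (1/1) · [[0, 0], [0, 1]] = [[0, 0], [0, 1]].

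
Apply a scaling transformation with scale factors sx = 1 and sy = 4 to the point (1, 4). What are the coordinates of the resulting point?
(1, 16)

Scaling matrix:
[[1, 0], [0, 4]]
Result: (1 × 1, 4 × 4) = (1, 16)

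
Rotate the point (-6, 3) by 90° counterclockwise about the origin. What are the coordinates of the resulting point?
(-3, -6)

Rotation matrix R(θ) = [[cos θ, -sin θ], [sin θ, cos θ]]; for θ = 90°:
R = [[0, -1], [1, 0]]
Result: R × [-6, 3]ᵀ = [0·-6 + (-1)·3, 1·-6 + (0)·3]ᵀ = (-3, -6)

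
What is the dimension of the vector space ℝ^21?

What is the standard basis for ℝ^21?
Dimension = 21; standard basis = {e_1, e_2, e_3, …, e_21}

ℝ^21 is the space of 21-tuples of real numbers; its dimension is 21.
The standard basis consists of 21 vectors: e_1, e_2, e_3, …, e_21, where e_i is the vector with 1 in position i and 0 elsewhere.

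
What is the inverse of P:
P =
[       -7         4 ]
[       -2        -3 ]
det(P) = 29
P⁻¹ =
[    -3/29     -4/29 ]
[     2/29     -7/29 ]

For a 2×2 matrix P = [[a, b], [c, d]] with det(P) ≠ 0, P⁻¹ = (1/det(P)) * [[d, -b], [-c, a]].
det(P) = (-7)*(-3) - (4)*(-2) = 21 + 8 = 29.
P⁻¹ = (1/29) * [[-3, -4], [2, -7]].
Dividing each entry by 29 and reducing:
P⁻¹ =
[    -3/29     -4/29 ]
[     2/29     -7/29 ]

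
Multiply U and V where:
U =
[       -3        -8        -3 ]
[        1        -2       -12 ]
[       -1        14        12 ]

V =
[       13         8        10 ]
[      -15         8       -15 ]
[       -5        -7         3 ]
UV =
[       96       -67        81 ]
[      103        76         4 ]
[     -283        20      -184 ]

Matrix multiplication: (UV)[i][j] = sum over k of U[i][k] * V[k][j].
  (UV)[0][0] = (-3)*(13) + (-8)*(-15) + (-3)*(-5) = 96
  (UV)[0][1] = (-3)*(8) + (-8)*(8) + (-3)*(-7) = -67
  (UV)[0][2] = (-3)*(10) + (-8)*(-15) + (-3)*(3) = 81
  (UV)[1][0] = (1)*(13) + (-2)*(-15) + (-12)*(-5) = 103
  (UV)[1][1] = (1)*(8) + (-2)*(8) + (-12)*(-7) = 76
  (UV)[1][2] = (1)*(10) + (-2)*(-15) + (-12)*(3) = 4
  (UV)[2][0] = (-1)*(13) + (14)*(-15) + (12)*(-5) = -283
  (UV)[2][1] = (-1)*(8) + (14)*(8) + (12)*(-7) = 20
  (UV)[2][2] = (-1)*(10) + (14)*(-15) + (12)*(3) = -184
UV =
[       96       -67        81 ]
[      103        76         4 ]
[     -283        20      -184 ]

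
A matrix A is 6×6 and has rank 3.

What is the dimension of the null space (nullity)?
3

The rank-nullity theorem for an m×n matrix states:
rank(A) + nullity(A) = n (the number of columns).
Here n = 6 and rank(A) = 3, so nullity(A) = 6 - 3 = 3.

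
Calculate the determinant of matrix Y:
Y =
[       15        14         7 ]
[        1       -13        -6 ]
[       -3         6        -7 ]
det(Y) = 2024

Expand along row 0 (cofactor expansion): det(Y) = a*(e*i - f*h) - b*(d*i - f*g) + c*(d*h - e*g), where the 3×3 is [[a, b, c], [d, e, f], [g, h, i]].
Minor M_00 = (-13)*(-7) - (-6)*(6) = 91 + 36 = 127.
Minor M_01 = (1)*(-7) - (-6)*(-3) = -7 - 18 = -25.
Minor M_02 = (1)*(6) - (-13)*(-3) = 6 - 39 = -33.
det(Y) = (15)*(127) - (14)*(-25) + (7)*(-33) = 1905 + 350 - 231 = 2024.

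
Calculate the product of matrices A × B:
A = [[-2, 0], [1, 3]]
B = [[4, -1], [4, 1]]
[[-8, 2], [16, 2]]

Matrix multiplication:
C[0][0] = -2×4 + 0×4 = -8
C[0][1] = -2×-1 + 0×1 = 2
C[1][0] = 1×4 + 3×4 = 16
C[1][1] = 1×-1 + 3×1 = 2
Result: [[-8, 2], [16, 2]]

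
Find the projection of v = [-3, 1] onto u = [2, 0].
[-3, 0]

The projection of v onto u is proj_u(v) = ((v·u) / (u·u)) · u.
v·u = (-3)*(2) + (1)*(0) = -6.
u·u = (2)*(2) + (0)*(0) = 4.
coefficient = -6 / 4 = -3/2.
proj_u(v) = -3/2 · [2, 0] = [-3, 0].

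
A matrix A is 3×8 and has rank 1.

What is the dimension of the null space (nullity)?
7

The rank-nullity theorem for an m×n matrix states:
rank(A) + nullity(A) = n (the number of columns).
Here n = 8 and rank(A) = 1, so nullity(A) = 8 - 1 = 7.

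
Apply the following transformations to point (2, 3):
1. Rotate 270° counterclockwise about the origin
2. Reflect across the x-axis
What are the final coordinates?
(3, 2)

Step 1: Rotate 270° → (3, -2)
Step 2: Reflect across the x-axis → (3, 2)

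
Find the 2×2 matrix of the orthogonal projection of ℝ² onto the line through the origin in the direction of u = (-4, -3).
[[16/25, 12/25], [12/25, 9/25]]

The orthogonal projection onto the line spanned by a nonzero vector u = (a, b) has matrix P = (u uᵀ) / (uᵀ u) = (1/(a² + b²)) · [[a², ab], [ab, b²]].
Here u = (-4, -3), so a² + b² = 16 + 9 = 25.
P = (1/25) · [[16, 12], [12, 9]] = [[16/25, 12/25], [12/25, 9/25]].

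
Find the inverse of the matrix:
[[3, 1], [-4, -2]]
[[1, 1/2], [-2, -3/2]]

For [[a,b],[c,d]], inverse = (1/det)·[[d,-b],[-c,a]]
det = 3·-2 - 1·-4 = -2
Inverse = (1/-2)·[[-2, -1], [4, 3]]
        = [[1, 1/2], [-2, -3/2]]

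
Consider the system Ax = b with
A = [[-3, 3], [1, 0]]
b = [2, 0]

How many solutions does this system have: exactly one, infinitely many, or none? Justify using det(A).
Exactly one solution

Compute det(A) = (-3)*(0) - (3)*(1) = -3.
Because det(A) ≠ 0, A is invertible and Ax = b has a unique solution for every b (here x = A⁻¹ b).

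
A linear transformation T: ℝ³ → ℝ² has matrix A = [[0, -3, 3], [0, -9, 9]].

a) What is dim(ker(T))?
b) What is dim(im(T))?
dim(ker) = 2, dim(im) = 1

Observe that row 2 = 3 × row 1 (so the rows are linearly dependent).
Thus rank(A) = 1 (only one linearly independent row).
dim(im(T)) = rank(A) = 1.
By the rank-nullity theorem applied to T: ℝ³ → ℝ², rank(A) + nullity(A) = 3 (the domain dimension), so dim(ker(T)) = 3 - 1 = 2.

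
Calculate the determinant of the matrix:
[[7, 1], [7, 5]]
28

For a 2×2 matrix [[a, b], [c, d]], det = ad - bc
det = (7)(5) - (1)(7) = 35 - 7 = 28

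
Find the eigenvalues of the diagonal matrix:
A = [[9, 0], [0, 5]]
λ₁ = 9, λ₂ = 5

The characteristic polynomial of A is det(A - λI) = (9 - λ)(5 - λ) = 0.
The roots are λ = 9 and λ = 5, so the eigenvalues are the diagonal entries.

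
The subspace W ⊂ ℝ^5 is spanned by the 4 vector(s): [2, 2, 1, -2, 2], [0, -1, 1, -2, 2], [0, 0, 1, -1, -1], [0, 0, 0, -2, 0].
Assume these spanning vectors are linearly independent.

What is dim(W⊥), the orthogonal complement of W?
dim(W⊥) = 1

For any subspace W of ℝ^n, dim(W) + dim(W⊥) = n (the whole-space dimension).
Here the given 4 vectors are linearly independent, so dim(W) = 4.
Thus dim(W⊥) = n - dim(W) = 5 - 4 = 1.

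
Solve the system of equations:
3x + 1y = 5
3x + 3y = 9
x = 1, y = 2

Use elimination (row reduction):
Equation 1: 3x + 1y = 5.
Equation 2: 3x + 3y = 9.
Multiply Eq1 by 3 and Eq2 by 3: 9x + 3y = 15;  9x + 9y = 27.
Subtract: (6)y = 12, so y = 2.
Back-substitute into Eq1: 3x + 1*(2) = 5, so x = 1.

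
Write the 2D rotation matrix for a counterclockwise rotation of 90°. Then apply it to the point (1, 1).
R = [[0, -1], [1, 0]]; R·(1, 1) = (-1, 1)

Rotation matrix formula: R(θ) = [[cos θ, -sin θ], [sin θ, cos θ]]
For θ = 90°:
cos(90°) = 0
sin(90°) = 1
R = [[0, -1], [1, 0]]
Apply to (1, 1): [0·1 + (-1)·1, 1·1 + 0·1] = (-1, 1)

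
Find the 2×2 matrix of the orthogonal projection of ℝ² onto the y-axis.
[[0, 0], [0, 1]]

The orthogonal projection onto the line spanned by a nonzero vector u = (a, b) has matrix P = (u uᵀ) / (uᵀ u) = (1/(a² + b²)) · [[a², ab], [ab, b²]].
Here u = (0, 1), so a² + b² = 0 + 1 = 1.
P = (1/1) · [[0, 0], [0, 1]] = [[0, 0], [0, 1]].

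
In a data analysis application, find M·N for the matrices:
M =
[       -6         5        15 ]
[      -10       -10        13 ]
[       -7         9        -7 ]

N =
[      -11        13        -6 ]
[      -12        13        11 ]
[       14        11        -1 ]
MN =
[      216       152        76 ]
[      412      -117       -63 ]
[     -129       -51       148 ]

Matrix multiplication: (MN)[i][j] = sum over k of M[i][k] * N[k][j].
  (MN)[0][0] = (-6)*(-11) + (5)*(-12) + (15)*(14) = 216
  (MN)[0][1] = (-6)*(13) + (5)*(13) + (15)*(11) = 152
  (MN)[0][2] = (-6)*(-6) + (5)*(11) + (15)*(-1) = 76
  (MN)[1][0] = (-10)*(-11) + (-10)*(-12) + (13)*(14) = 412
  (MN)[1][1] = (-10)*(13) + (-10)*(13) + (13)*(11) = -117
  (MN)[1][2] = (-10)*(-6) + (-10)*(11) + (13)*(-1) = -63
  (MN)[2][0] = (-7)*(-11) + (9)*(-12) + (-7)*(14) = -129
  (MN)[2][1] = (-7)*(13) + (9)*(13) + (-7)*(11) = -51
  (MN)[2][2] = (-7)*(-6) + (9)*(11) + (-7)*(-1) = 148
MN =
[      216       152        76 ]
[      412      -117       -63 ]
[     -129       -51       148 ]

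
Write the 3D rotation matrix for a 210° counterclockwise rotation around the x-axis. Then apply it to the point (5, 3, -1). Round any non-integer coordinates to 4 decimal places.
R = [[1, 0, 0], [0, -√3/2, 1/2], [0, -1/2, -√3/2]]; R·(5, 3, -1) = (5.0000, -3.0981, -0.6340)

Rotation matrix for 210° around x-axis:
cos(210°) = -√3/2, sin(210°) = -1/2
R = [[1, 0, 0], [0, -√3/2, 1/2], [0, -1/2, -√3/2]]
Apply to (5, 3, -1): R·[5, 3, -1]ᵀ = (5.0000, -3.0981, -0.6340)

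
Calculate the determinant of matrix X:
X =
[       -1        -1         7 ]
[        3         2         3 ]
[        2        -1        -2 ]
det(X) = -60

Expand along row 0 (cofactor expansion): det(X) = a*(e*i - f*h) - b*(d*i - f*g) + c*(d*h - e*g), where the 3×3 is [[a, b, c], [d, e, f], [g, h, i]].
Minor M_00 = (2)*(-2) - (3)*(-1) = -4 + 3 = -1.
Minor M_01 = (3)*(-2) - (3)*(2) = -6 - 6 = -12.
Minor M_02 = (3)*(-1) - (2)*(2) = -3 - 4 = -7.
det(X) = (-1)*(-1) - (-1)*(-12) + (7)*(-7) = 1 - 12 - 49 = -60.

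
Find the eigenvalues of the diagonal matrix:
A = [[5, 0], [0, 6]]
λ₁ = 5, λ₂ = 6

The characteristic polynomial of A is det(A - λI) = (5 - λ)(6 - λ) = 0.
The roots are λ = 5 and λ = 6, so the eigenvalues are the diagonal entries.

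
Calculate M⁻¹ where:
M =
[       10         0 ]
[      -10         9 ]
det(M) = 90
M⁻¹ =
[     1/10         0 ]
[      1/9       1/9 ]

For a 2×2 matrix M = [[a, b], [c, d]] with det(M) ≠ 0, M⁻¹ = (1/det(M)) * [[d, -b], [-c, a]].
det(M) = (10)*(9) - (0)*(-10) = 90 - 0 = 90.
M⁻¹ = (1/90) * [[9, 0], [10, 10]].
Dividing each entry by 90 and reducing:
M⁻¹ =
[     1/10         0 ]
[      1/9       1/9 ]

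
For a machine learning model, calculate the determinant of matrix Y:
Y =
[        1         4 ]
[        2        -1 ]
det(Y) = -9

For a 2×2 matrix [[a, b], [c, d]], det = a*d - b*c.
det(Y) = (1)*(-1) - (4)*(2) = -1 - 8 = -9.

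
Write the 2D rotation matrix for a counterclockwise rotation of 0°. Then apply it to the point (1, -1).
R = [[1, 0], [0, 1]]; R·(1, -1) = (1, -1)

Rotation matrix formula: R(θ) = [[cos θ, -sin θ], [sin θ, cos θ]]
For θ = 0°:
cos(0°) = 1
sin(0°) = 0
R = [[1, 0], [0, 1]]
Apply to (1, -1): [1·1 + (0)·-1, 0·1 + 1·-1] = (1, -1)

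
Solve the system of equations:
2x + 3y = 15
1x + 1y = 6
x = 3, y = 3

Use elimination (row reduction):
Equation 1: 2x + 3y = 15.
Equation 2: 1x + 1y = 6.
Multiply Eq1 by 1 and Eq2 by 2: 2x + 3y = 15;  2x + 2y = 12.
Subtract: (-1)y = -3, so y = 3.
Back-substitute into Eq1: 2x + 3*(3) = 15, so x = 3.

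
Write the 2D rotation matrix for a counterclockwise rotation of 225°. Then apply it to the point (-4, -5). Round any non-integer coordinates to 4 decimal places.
R = [[-√2/2, √2/2], [-√2/2, -√2/2]]; R·(-4, -5) = (-0.7071, 6.3640)

Rotation matrix formula: R(θ) = [[cos θ, -sin θ], [sin θ, cos θ]]
For θ = 225°:
cos(225°) = -√2/2
sin(225°) = -√2/2
R = [[-√2/2, √2/2], [-√2/2, -√2/2]]
Apply to (-4, -5): [-√2/2·-4 + (√2/2)·-5, -√2/2·-4 + -√2/2·-5] = (-0.7071, 6.3640)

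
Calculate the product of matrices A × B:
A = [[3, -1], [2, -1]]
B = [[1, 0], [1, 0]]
[[2, 0], [1, 0]]

Matrix multiplication:
C[0][0] = 3×1 + -1×1 = 2
C[0][1] = 3×0 + -1×0 = 0
C[1][0] = 2×1 + -1×1 = 1
C[1][1] = 2×0 + -1×0 = 0
Result: [[2, 0], [1, 0]]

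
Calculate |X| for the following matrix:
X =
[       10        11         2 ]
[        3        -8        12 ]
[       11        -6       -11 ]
det(X) = 3555

Expand along row 0 (cofactor expansion): det(X) = a*(e*i - f*h) - b*(d*i - f*g) + c*(d*h - e*g), where the 3×3 is [[a, b, c], [d, e, f], [g, h, i]].
Minor M_00 = (-8)*(-11) - (12)*(-6) = 88 + 72 = 160.
Minor M_01 = (3)*(-11) - (12)*(11) = -33 - 132 = -165.
Minor M_02 = (3)*(-6) - (-8)*(11) = -18 + 88 = 70.
det(X) = (10)*(160) - (11)*(-165) + (2)*(70) = 1600 + 1815 + 140 = 3555.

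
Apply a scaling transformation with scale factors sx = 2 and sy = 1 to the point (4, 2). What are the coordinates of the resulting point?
(8, 2)

Scaling matrix:
[[2, 0], [0, 1]]
Result: (4 × 2, 2 × 1) = (8, 2)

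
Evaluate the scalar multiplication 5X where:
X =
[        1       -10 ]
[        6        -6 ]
5X =
[        5       -50 ]
[       30       -30 ]

Scalar multiplication is elementwise: (5X)[i][j] = 5 * X[i][j].
  (5X)[0][0] = 5 * (1) = 5
  (5X)[0][1] = 5 * (-10) = -50
  (5X)[1][0] = 5 * (6) = 30
  (5X)[1][1] = 5 * (-6) = -30
5X =
[        5       -50 ]
[       30       -30 ]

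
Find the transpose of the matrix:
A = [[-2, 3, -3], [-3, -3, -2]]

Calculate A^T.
[[-2, -3], [3, -3], [-3, -2]]

The transpose sends entry (i,j) to (j,i); rows become columns.
Row 0 of A: [-2, 3, -3] -> column 0 of A^T.
Row 1 of A: [-3, -3, -2] -> column 1 of A^T.
A^T = [[-2, -3], [3, -3], [-3, -2]]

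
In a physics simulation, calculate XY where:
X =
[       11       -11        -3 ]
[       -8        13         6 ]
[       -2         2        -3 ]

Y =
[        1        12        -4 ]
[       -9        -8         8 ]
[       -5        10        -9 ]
XY =
[      125       190      -105 ]
[     -155      -140        82 ]
[       -5       -70        51 ]

Matrix multiplication: (XY)[i][j] = sum over k of X[i][k] * Y[k][j].
  (XY)[0][0] = (11)*(1) + (-11)*(-9) + (-3)*(-5) = 125
  (XY)[0][1] = (11)*(12) + (-11)*(-8) + (-3)*(10) = 190
  (XY)[0][2] = (11)*(-4) + (-11)*(8) + (-3)*(-9) = -105
  (XY)[1][0] = (-8)*(1) + (13)*(-9) + (6)*(-5) = -155
  (XY)[1][1] = (-8)*(12) + (13)*(-8) + (6)*(10) = -140
  (XY)[1][2] = (-8)*(-4) + (13)*(8) + (6)*(-9) = 82
  (XY)[2][0] = (-2)*(1) + (2)*(-9) + (-3)*(-5) = -5
  (XY)[2][1] = (-2)*(12) + (2)*(-8) + (-3)*(10) = -70
  (XY)[2][2] = (-2)*(-4) + (2)*(8) + (-3)*(-9) = 51
XY =
[      125       190      -105 ]
[     -155      -140        82 ]
[       -5       -70        51 ]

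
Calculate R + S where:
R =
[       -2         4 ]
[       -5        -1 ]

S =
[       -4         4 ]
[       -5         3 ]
R + S =
[       -6         8 ]
[      -10         2 ]

Matrix addition is elementwise: (R+S)[i][j] = R[i][j] + S[i][j].
  (R+S)[0][0] = (-2) + (-4) = -6
  (R+S)[0][1] = (4) + (4) = 8
  (R+S)[1][0] = (-5) + (-5) = -10
  (R+S)[1][1] = (-1) + (3) = 2
R + S =
[       -6         8 ]
[      -10         2 ]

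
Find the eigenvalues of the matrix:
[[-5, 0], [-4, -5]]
λ = -5 and λ = -5

Characteristic equation: det(A - λI) = 0
λ² - (trace)λ + (det) = 0
λ² - (-10)λ + (25) = 0
λ² + 10λ + 25 = 0
Solving: λ = -5, -5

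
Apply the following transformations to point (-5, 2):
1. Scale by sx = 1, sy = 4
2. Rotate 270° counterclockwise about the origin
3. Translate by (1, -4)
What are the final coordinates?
(9, 1)

Step 1: Scale → (-5, 8)
Step 2: Rotate 270° → (8, 5)
Step 3: Translate → (9, 1)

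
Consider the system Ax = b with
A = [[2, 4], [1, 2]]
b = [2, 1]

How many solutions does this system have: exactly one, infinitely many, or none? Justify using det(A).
Infinitely many solutions

det(A) = (2)*(2) - (4)*(1) = 0, so A is singular (column 2 is 2 times column 1).
b = [2, 1] = 1 * column 1 of A, so b lies in the column space of A.
A singular matrix whose right-hand side is in its column space gives a 1-parameter family of solutions — infinitely many.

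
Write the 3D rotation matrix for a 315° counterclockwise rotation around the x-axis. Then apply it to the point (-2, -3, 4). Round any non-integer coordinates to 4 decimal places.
R = [[1, 0, 0], [0, √2/2, √2/2], [0, -√2/2, √2/2]]; R·(-2, -3, 4) = (-2.0000, 0.7071, 4.9497)

Rotation matrix for 315° around x-axis:
cos(315°) = √2/2, sin(315°) = -√2/2
R = [[1, 0, 0], [0, √2/2, √2/2], [0, -√2/2, √2/2]]
Apply to (-2, -3, 4): R·[-2, -3, 4]ᵀ = (-2.0000, 0.7071, 4.9497)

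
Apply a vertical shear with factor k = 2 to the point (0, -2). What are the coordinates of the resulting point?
(0, -2)

Shear matrix for vertical shear with factor k = 2:
[[1, 0], [2, 1]]
Result: (0, -2) → (0, -2)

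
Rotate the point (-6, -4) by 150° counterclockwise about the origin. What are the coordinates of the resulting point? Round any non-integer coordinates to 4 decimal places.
(7.1962, 0.4641)

Rotation matrix R(θ) = [[cos θ, -sin θ], [sin θ, cos θ]]; for θ = 150°:
R = [[-√3/2, -1/2], [1/2, -√3/2]]
Result: R × [-6, -4]ᵀ = [-√3/2·-6 + (-1/2)·-4, 1/2·-6 + (-√3/2)·-4]ᵀ = (7.1962, 0.4641)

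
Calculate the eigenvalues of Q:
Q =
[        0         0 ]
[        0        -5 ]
λ = -5, 0

Solve det(Q - λI) = 0. For a 2×2 matrix the characteristic equation is λ² - (trace)λ + det = 0.
trace(Q) = a + d = 0 - 5 = -5.
det(Q) = a*d - b*c = (0)*(-5) - (0)*(0) = 0 - 0 = 0.
Characteristic equation: λ² - (-5)λ + (0) = 0.
Discriminant = (-5)² - 4*(0) = 25 - 0 = 25.
λ = (-5 ± √25) / 2 = (-5 ± 5) / 2 = -5, 0.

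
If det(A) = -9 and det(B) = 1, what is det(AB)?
-9

Use the multiplicative property of determinants: det(AB) = det(A)*det(B).
det(AB) = (-9)*(1) = -9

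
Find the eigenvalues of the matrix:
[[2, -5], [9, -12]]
λ = -7 and λ = -3

Characteristic equation: det(A - λI) = 0
λ² - (trace)λ + (det) = 0
λ² - (-10)λ + (21) = 0
λ² + 10λ + 21 = 0
Solving: λ = -7, -3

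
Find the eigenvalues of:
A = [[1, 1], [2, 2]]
λ = 0, 3

Solve det(A - λI) = 0. For a 2×2 matrix this is λ² - (trace)λ + det = 0.
trace(A) = 1 + 2 = 3.
det(A) = (1)*(2) - (1)*(2) = 2 - 2 = 0.
Characteristic equation: λ² - (3)λ + (0) = 0.
Discriminant: (3)² - 4*(0) = 9 - 0 = 9.
Roots: λ = (3 ± √9) / 2 = 0, 3.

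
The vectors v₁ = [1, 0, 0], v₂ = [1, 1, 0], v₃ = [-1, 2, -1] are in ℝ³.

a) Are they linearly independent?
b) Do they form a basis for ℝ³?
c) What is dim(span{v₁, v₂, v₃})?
Yes independent, yes basis, dim = 3

Stack v₁, v₂, v₃ as rows of a 3×3 matrix.
[[1, 0, 0]; [1, 1, 0]; [-1, 2, -1]] is already lower triangular with nonzero diagonal entries (1, 1, -1), so its determinant is the product of the diagonal entries, det = (1)·(1)·(-1) = -1 ≠ 0, and the rows are linearly independent.
Three linearly independent vectors in ℝ³ form a basis for ℝ³, so dim(span{v₁,v₂,v₃}) = 3.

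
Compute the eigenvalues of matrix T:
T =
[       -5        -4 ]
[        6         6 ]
λ = -2, 3

Solve det(T - λI) = 0. For a 2×2 matrix the characteristic equation is λ² - (trace)λ + det = 0.
trace(T) = a + d = -5 + 6 = 1.
det(T) = a*d - b*c = (-5)*(6) - (-4)*(6) = -30 + 24 = -6.
Characteristic equation: λ² - (1)λ + (-6) = 0.
Discriminant = (1)² - 4*(-6) = 1 + 24 = 25.
λ = (1 ± √25) / 2 = (1 ± 5) / 2 = -2, 3.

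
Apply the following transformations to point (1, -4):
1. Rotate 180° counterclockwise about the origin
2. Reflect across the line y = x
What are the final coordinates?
(4, -1)

Step 1: Rotate 180° → (-1, 4)
Step 2: Reflect across the line y = x → (4, -1)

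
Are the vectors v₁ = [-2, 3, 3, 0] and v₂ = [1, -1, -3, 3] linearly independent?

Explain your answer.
Yes, linearly independent

Two vectors are linearly dependent iff one is a scalar multiple of the other.
No single scalar k satisfies v₂ = k·v₁ (the ratios of corresponding entries disagree), so v₁ and v₂ are linearly independent.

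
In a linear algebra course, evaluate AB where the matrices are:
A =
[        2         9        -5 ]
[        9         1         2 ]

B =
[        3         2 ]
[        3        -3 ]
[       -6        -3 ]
AB =
[       63        -8 ]
[       18         9 ]

Matrix multiplication: (AB)[i][j] = sum over k of A[i][k] * B[k][j].
  (AB)[0][0] = (2)*(3) + (9)*(3) + (-5)*(-6) = 63
  (AB)[0][1] = (2)*(2) + (9)*(-3) + (-5)*(-3) = -8
  (AB)[1][0] = (9)*(3) + (1)*(3) + (2)*(-6) = 18
  (AB)[1][1] = (9)*(2) + (1)*(-3) + (2)*(-3) = 9
AB =
[       63        -8 ]
[       18         9 ]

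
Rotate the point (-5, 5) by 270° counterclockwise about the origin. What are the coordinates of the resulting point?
(5, 5)

Rotation matrix R(θ) = [[cos θ, -sin θ], [sin θ, cos θ]]; for θ = 270°:
R = [[0, 1], [-1, 0]]
Result: R × [-5, 5]ᵀ = [0·-5 + (1)·5, -1·-5 + (0)·5]ᵀ = (5, 5)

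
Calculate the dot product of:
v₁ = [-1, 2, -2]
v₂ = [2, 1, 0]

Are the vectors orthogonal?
0, Yes

The dot product is the sum of products of corresponding components.
v₁·v₂ = (-1)*(2) + (2)*(1) + (-2)*(0) = -2 + 2 + 0 = 0.
Two vectors are orthogonal iff their dot product is 0; here the dot product is 0, so the vectors are orthogonal.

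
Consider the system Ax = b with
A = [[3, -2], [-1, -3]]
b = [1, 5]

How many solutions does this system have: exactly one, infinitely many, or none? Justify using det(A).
Exactly one solution

Compute det(A) = (3)*(-3) - (-2)*(-1) = -11.
Because det(A) ≠ 0, A is invertible and Ax = b has a unique solution for every b (here x = A⁻¹ b).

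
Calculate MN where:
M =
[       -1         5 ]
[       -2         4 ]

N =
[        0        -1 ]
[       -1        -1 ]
MN =
[       -5        -4 ]
[       -4        -2 ]

Matrix multiplication: (MN)[i][j] = sum over k of M[i][k] * N[k][j].
  (MN)[0][0] = (-1)*(0) + (5)*(-1) = -5
  (MN)[0][1] = (-1)*(-1) + (5)*(-1) = -4
  (MN)[1][0] = (-2)*(0) + (4)*(-1) = -4
  (MN)[1][1] = (-2)*(-1) + (4)*(-1) = -2
MN =
[       -5        -4 ]
[       -4        -2 ]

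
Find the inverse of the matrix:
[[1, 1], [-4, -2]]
[[-1, -1/2], [2, 1/2]]

For [[a,b],[c,d]], inverse = (1/det)·[[d,-b],[-c,a]]
det = 1·-2 - 1·-4 = 2
Inverse = (1/2)·[[-2, -1], [4, 1]]
        = [[-1, -1/2], [2, 1/2]]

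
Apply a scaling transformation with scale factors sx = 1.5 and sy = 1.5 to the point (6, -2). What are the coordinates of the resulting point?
(9.0, -3.0)

Scaling matrix:
[[1.50, 0], [0, 1.50]]
Result: (6 × 1.5, -2 × 1.5) = (9.0, -3.0)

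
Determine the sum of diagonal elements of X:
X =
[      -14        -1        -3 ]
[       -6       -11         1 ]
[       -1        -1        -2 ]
tr(X) = -14 - 11 - 2 = -27

The trace of a square matrix is the sum of its diagonal entries.
Diagonal entries of X: X[0][0] = -14, X[1][1] = -11, X[2][2] = -2.
tr(X) = -14 - 11 - 2 = -27.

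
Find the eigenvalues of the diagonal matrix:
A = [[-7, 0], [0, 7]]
λ₁ = -7, λ₂ = 7

The characteristic polynomial of A is det(A - λI) = (-7 - λ)(7 - λ) = 0.
The roots are λ = -7 and λ = 7, so the eigenvalues are the diagonal entries.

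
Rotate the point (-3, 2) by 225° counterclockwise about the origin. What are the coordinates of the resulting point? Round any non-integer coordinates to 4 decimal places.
(3.5355, 0.7071)

Rotation matrix R(θ) = [[cos θ, -sin θ], [sin θ, cos θ]]; for θ = 225°:
R = [[-√2/2, √2/2], [-√2/2, -√2/2]]
Result: R × [-3, 2]ᵀ = [-√2/2·-3 + (√2/2)·2, -√2/2·-3 + (-√2/2)·2]ᵀ = (3.5355, 0.7071)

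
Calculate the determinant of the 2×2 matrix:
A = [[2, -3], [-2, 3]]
0

For A = [[a, b], [c, d]], det(A) = a*d - b*c.
det(A) = (2)*(3) - (-3)*(-2) = 6 - 6 = 0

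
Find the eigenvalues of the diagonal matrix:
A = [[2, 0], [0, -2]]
λ₁ = 2, λ₂ = -2

The characteristic polynomial of A is det(A - λI) = (2 - λ)(-2 - λ) = 0.
The roots are λ = 2 and λ = -2, so the eigenvalues are the diagonal entries.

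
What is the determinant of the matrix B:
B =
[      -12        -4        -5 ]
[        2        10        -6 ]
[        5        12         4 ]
det(B) = -1062

Expand along row 0 (cofactor expansion): det(B) = a*(e*i - f*h) - b*(d*i - f*g) + c*(d*h - e*g), where the 3×3 is [[a, b, c], [d, e, f], [g, h, i]].
Minor M_00 = (10)*(4) - (-6)*(12) = 40 + 72 = 112.
Minor M_01 = (2)*(4) - (-6)*(5) = 8 + 30 = 38.
Minor M_02 = (2)*(12) - (10)*(5) = 24 - 50 = -26.
det(B) = (-12)*(112) - (-4)*(38) + (-5)*(-26) = -1344 + 152 + 130 = -1062.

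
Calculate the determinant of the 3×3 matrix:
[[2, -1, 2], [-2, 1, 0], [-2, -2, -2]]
12

Expansion along first row:
det = 2·det([[1,0],[-2,-2]]) - -1·det([[-2,0],[-2,-2]]) + 2·det([[-2,1],[-2,-2]])
    = 2·(1·-2 - 0·-2) - -1·(-2·-2 - 0·-2) + 2·(-2·-2 - 1·-2)
    = 2·-2 - -1·4 + 2·6
    = -4 + 4 + 12 = 12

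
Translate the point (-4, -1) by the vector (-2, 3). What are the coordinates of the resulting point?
(-6, 2)

Translation by (-2, 3):
x' = -4 + -2 = -6
y' = -1 + 3 = 2
Homogeneous matrix: [[1, 0, -2], [0, 1, 3], [0, 0, 1]]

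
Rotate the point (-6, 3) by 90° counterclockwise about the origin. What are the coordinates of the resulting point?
(-3, -6)

Rotation matrix R(θ) = [[cos θ, -sin θ], [sin θ, cos θ]]; for θ = 90°:
R = [[0, -1], [1, 0]]
Result: R × [-6, 3]ᵀ = [0·-6 + (-1)·3, 1·-6 + (0)·3]ᵀ = (-3, -6)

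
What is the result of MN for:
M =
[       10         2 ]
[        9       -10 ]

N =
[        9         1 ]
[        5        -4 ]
MN =
[      100         2 ]
[       31        49 ]

Matrix multiplication: (MN)[i][j] = sum over k of M[i][k] * N[k][j].
  (MN)[0][0] = (10)*(9) + (2)*(5) = 100
  (MN)[0][1] = (10)*(1) + (2)*(-4) = 2
  (MN)[1][0] = (9)*(9) + (-10)*(5) = 31
  (MN)[1][1] = (9)*(1) + (-10)*(-4) = 49
MN =
[      100         2 ]
[       31        49 ]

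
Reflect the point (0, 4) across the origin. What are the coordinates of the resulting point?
(0, -4)

Reflection across origin: (0, 4) → (0, -4)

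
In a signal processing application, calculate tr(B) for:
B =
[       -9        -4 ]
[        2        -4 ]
tr(B) = -9 - 4 = -13

The trace of a square matrix is the sum of its diagonal entries.
Diagonal entries of B: B[0][0] = -9, B[1][1] = -4.
tr(B) = -9 - 4 = -13.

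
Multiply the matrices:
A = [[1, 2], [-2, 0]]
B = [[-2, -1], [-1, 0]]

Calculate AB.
[[-4, -1], [4, 2]]

Each entry (i,j) of AB = sum over k of A[i][k]*B[k][j].
(AB)[0][0] = (1)*(-2) + (2)*(-1) = -4
(AB)[0][1] = (1)*(-1) + (2)*(0) = -1
(AB)[1][0] = (-2)*(-2) + (0)*(-1) = 4
(AB)[1][1] = (-2)*(-1) + (0)*(0) = 2
AB = [[-4, -1], [4, 2]]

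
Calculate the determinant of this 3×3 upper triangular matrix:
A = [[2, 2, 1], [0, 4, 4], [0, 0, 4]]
32

The determinant of a triangular matrix is the product of its diagonal entries (the off-diagonal entries above the diagonal do not affect it).
det(A) = (2) * (4) * (4) = 32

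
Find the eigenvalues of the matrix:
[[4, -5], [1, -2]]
λ = -1 and λ = 3

Characteristic equation: det(A - λI) = 0
λ² - (trace)λ + (det) = 0
λ² - (2)λ + (-3) = 0
λ² - 2λ - 3 = 0
Solving: λ = -1, 3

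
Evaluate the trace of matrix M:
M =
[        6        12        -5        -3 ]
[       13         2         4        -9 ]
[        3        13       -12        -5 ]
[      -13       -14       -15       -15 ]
tr(M) = 6 + 2 - 12 - 15 = -19

The trace of a square matrix is the sum of its diagonal entries.
Diagonal entries of M: M[0][0] = 6, M[1][1] = 2, M[2][2] = -12, M[3][3] = -15.
tr(M) = 6 + 2 - 12 - 15 = -19.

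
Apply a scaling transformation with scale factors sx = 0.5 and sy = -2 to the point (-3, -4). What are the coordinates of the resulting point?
(-1.5, 8)

Scaling matrix:
[[0.50, 0], [0, -2]]
Result: (-3 × 0.5, -4 × -2) = (-1.5, 8)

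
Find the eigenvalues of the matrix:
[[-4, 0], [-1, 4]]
λ = -4 and λ = 4

Characteristic equation: det(A - λI) = 0
λ² - (trace)λ + (det) = 0
λ² - (0)λ + (-16) = 0
λ² - 0λ - 16 = 0
Solving: λ = -4, 4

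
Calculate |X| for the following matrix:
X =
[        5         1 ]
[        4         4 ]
det(X) = 16

For a 2×2 matrix [[a, b], [c, d]], det = a*d - b*c.
det(X) = (5)*(4) - (1)*(4) = 20 - 4 = 16.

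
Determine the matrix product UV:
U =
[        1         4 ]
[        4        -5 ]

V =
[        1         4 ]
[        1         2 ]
UV =
[        5        12 ]
[       -1         6 ]

Matrix multiplication: (UV)[i][j] = sum over k of U[i][k] * V[k][j].
  (UV)[0][0] = (1)*(1) + (4)*(1) = 5
  (UV)[0][1] = (1)*(4) + (4)*(2) = 12
  (UV)[1][0] = (4)*(1) + (-5)*(1) = -1
  (UV)[1][1] = (4)*(4) + (-5)*(2) = 6
UV =
[        5        12 ]
[       -1         6 ]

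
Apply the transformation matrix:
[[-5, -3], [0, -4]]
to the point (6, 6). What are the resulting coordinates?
(-48, -24)

Matrix multiplication:
[[-5, -3], [0, -4]] × [6, 6]ᵀ
= [-5×6 + -3×6, 0×6 + -4×6]ᵀ
= [-48.0000, -24.0000]ᵀ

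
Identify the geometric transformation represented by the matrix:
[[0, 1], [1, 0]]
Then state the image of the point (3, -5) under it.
reflection across the line y = x; image of (3, -5) is (-5, 3)

This is a symmetric orthogonal matrix with determinant -1, which characterizes a reflection in ℝ².
The matrix [[0, 1], [1, 0]] represents: reflection across the line y = x.
Applying it to (3, -5): [0·3 + 1·-5, 1·3 + 0·-5] = (-5, 3).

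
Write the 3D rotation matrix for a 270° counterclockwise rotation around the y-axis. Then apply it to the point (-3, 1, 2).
R = [[0, 0, -1], [0, 1, 0], [1, 0, 0]]; R·(-3, 1, 2) = (-2, 1, -3)

Rotation matrix for 270° around y-axis:
cos(270°) = 0, sin(270°) = -1
R = [[0, 0, -1], [0, 1, 0], [1, 0, 0]]
Apply to (-3, 1, 2): R·[-3, 1, 2]ᵀ = (-2, 1, -3)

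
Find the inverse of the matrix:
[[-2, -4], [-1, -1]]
[[1/2, -2], [-1/2, 1]]

For [[a,b],[c,d]], inverse = (1/det)·[[d,-b],[-c,a]]
det = -2·-1 - -4·-1 = -2
Inverse = (1/-2)·[[-1, 4], [1, -2]]
        = [[1/2, -2], [-1/2, 1]]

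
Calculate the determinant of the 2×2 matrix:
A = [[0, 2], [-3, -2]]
6

For A = [[a, b], [c, d]], det(A) = a*d - b*c.
det(A) = (0)*(-2) - (2)*(-3) = 0 - -6 = 6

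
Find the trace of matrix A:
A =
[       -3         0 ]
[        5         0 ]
tr(A) = -3 + 0 = -3

The trace of a square matrix is the sum of its diagonal entries.
Diagonal entries of A: A[0][0] = -3, A[1][1] = 0.
tr(A) = -3 + 0 = -3.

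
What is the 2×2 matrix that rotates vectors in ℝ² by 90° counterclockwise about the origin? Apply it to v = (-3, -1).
R = [[0, -1], [1, 0]]; R·v = (1, -3)

A counterclockwise rotation by angle θ in ℝ² has matrix R(θ) = [[cos θ, -sin θ], [sin θ, cos θ]].
For θ = 90°: cos θ = 0, sin θ = 1.
R(90°) = [[0, -1], [1, 0]].
R·v = [0·-3 + (-1)·-1, 1·-3 + 0·-1] = (1, -3).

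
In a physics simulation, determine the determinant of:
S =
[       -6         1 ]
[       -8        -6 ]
det(S) = 44

For a 2×2 matrix [[a, b], [c, d]], det = a*d - b*c.
det(S) = (-6)*(-6) - (1)*(-8) = 36 + 8 = 44.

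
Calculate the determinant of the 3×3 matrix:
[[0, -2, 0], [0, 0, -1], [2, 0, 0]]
4

Expansion along first row:
det = 0·det([[0,-1],[0,0]]) - -2·det([[0,-1],[2,0]]) + 0·det([[0,0],[2,0]])
    = 0·(0·0 - -1·0) - -2·(0·0 - -1·2) + 0·(0·0 - 0·2)
    = 0·0 - -2·2 + 0·0
    = 0 + 4 + 0 = 4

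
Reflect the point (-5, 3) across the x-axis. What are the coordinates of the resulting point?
(-5, -3)

Reflection across x-axis: (-5, 3) → (-5, -3)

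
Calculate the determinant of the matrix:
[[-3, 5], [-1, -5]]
20

For a 2×2 matrix [[a, b], [c, d]], det = ad - bc
det = (-3)(-5) - (5)(-1) = 15 - -5 = 20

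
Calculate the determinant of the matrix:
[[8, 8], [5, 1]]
-32

For a 2×2 matrix [[a, b], [c, d]], det = ad - bc
det = (8)(1) - (8)(5) = 8 - 40 = -32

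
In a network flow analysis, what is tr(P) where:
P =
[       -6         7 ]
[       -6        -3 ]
tr(P) = -6 - 3 = -9

The trace of a square matrix is the sum of its diagonal entries.
Diagonal entries of P: P[0][0] = -6, P[1][1] = -3.
tr(P) = -6 - 3 = -9.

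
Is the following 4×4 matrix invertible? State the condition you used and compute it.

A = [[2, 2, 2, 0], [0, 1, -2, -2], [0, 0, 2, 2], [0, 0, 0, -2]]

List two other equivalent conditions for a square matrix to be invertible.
Yes, invertible; det(A) = -8 ≠ 0. Equivalent conditions: rank(A) = 4; Ax = 0 has only the trivial solution; 0 is not an eigenvalue; the columns of A are linearly independent.

To check invertibility, compute det(A).
The given matrix is triangular, so det(A) equals the product of its diagonal entries = -8 ≠ 0.
Since det(A) ≠ 0, A is invertible.
Equivalent conditions for a square matrix A to be invertible:
- rank(A) = 4 (full rank).
- The homogeneous system Ax = 0 has only the trivial solution x = 0.
- 0 is not an eigenvalue of A.
- The columns (equivalently rows) of A are linearly independent.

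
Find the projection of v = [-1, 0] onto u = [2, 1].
[-4/5, -2/5]

The projection of v onto u is proj_u(v) = ((v·u) / (u·u)) · u.
v·u = (-1)*(2) + (0)*(1) = -2.
u·u = (2)*(2) + (1)*(1) = 5.
coefficient = -2 / 5 = -2/5.
proj_u(v) = -2/5 · [2, 1] = [-4/5, -2/5].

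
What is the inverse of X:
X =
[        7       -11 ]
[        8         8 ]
det(X) = 144
X⁻¹ =
[     1/18    11/144 ]
[    -1/18     7/144 ]

For a 2×2 matrix X = [[a, b], [c, d]] with det(X) ≠ 0, X⁻¹ = (1/det(X)) * [[d, -b], [-c, a]].
det(X) = (7)*(8) - (-11)*(8) = 56 + 88 = 144.
X⁻¹ = (1/144) * [[8, 11], [-8, 7]].
Dividing each entry by 144 and reducing:
X⁻¹ =
[     1/18    11/144 ]
[    -1/18     7/144 ]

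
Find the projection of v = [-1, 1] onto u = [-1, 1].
[-1, 1]

The projection of v onto u is proj_u(v) = ((v·u) / (u·u)) · u.
v·u = (-1)*(-1) + (1)*(1) = 2.
u·u = (-1)*(-1) + (1)*(1) = 2.
coefficient = 2 / 2 = 1.
proj_u(v) = 1 · [-1, 1] = [-1, 1].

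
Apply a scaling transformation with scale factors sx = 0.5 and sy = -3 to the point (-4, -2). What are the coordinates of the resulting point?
(-2.0, 6)

Scaling matrix:
[[0.50, 0], [0, -3]]
Result: (-4 × 0.5, -2 × -3) = (-2.0, 6)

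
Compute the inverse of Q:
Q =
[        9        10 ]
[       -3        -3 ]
det(Q) = 3
Q⁻¹ =
[       -1     -10/3 ]
[        1         3 ]

For a 2×2 matrix Q = [[a, b], [c, d]] with det(Q) ≠ 0, Q⁻¹ = (1/det(Q)) * [[d, -b], [-c, a]].
det(Q) = (9)*(-3) - (10)*(-3) = -27 + 30 = 3.
Q⁻¹ = (1/3) * [[-3, -10], [3, 9]].
Dividing each entry by 3 and reducing:
Q⁻¹ =
[       -1     -10/3 ]
[        1         3 ]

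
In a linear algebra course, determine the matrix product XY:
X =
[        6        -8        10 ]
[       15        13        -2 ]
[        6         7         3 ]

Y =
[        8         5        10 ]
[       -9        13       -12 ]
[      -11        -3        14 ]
XY =
[       10      -104       296 ]
[       25       250       -34 ]
[      -48       112        18 ]

Matrix multiplication: (XY)[i][j] = sum over k of X[i][k] * Y[k][j].
  (XY)[0][0] = (6)*(8) + (-8)*(-9) + (10)*(-11) = 10
  (XY)[0][1] = (6)*(5) + (-8)*(13) + (10)*(-3) = -104
  (XY)[0][2] = (6)*(10) + (-8)*(-12) + (10)*(14) = 296
  (XY)[1][0] = (15)*(8) + (13)*(-9) + (-2)*(-11) = 25
  (XY)[1][1] = (15)*(5) + (13)*(13) + (-2)*(-3) = 250
  (XY)[1][2] = (15)*(10) + (13)*(-12) + (-2)*(14) = -34
  (XY)[2][0] = (6)*(8) + (7)*(-9) + (3)*(-11) = -48
  (XY)[2][1] = (6)*(5) + (7)*(13) + (3)*(-3) = 112
  (XY)[2][2] = (6)*(10) + (7)*(-12) + (3)*(14) = 18
XY =
[       10      -104       296 ]
[       25       250       -34 ]
[      -48       112        18 ]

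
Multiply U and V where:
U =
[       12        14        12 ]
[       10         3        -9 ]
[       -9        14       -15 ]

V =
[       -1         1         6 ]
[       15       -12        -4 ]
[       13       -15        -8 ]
UV =
[      354      -336       -80 ]
[      -82       109       120 ]
[       24        48        10 ]

Matrix multiplication: (UV)[i][j] = sum over k of U[i][k] * V[k][j].
  (UV)[0][0] = (12)*(-1) + (14)*(15) + (12)*(13) = 354
  (UV)[0][1] = (12)*(1) + (14)*(-12) + (12)*(-15) = -336
  (UV)[0][2] = (12)*(6) + (14)*(-4) + (12)*(-8) = -80
  (UV)[1][0] = (10)*(-1) + (3)*(15) + (-9)*(13) = -82
  (UV)[1][1] = (10)*(1) + (3)*(-12) + (-9)*(-15) = 109
  (UV)[1][2] = (10)*(6) + (3)*(-4) + (-9)*(-8) = 120
  (UV)[2][0] = (-9)*(-1) + (14)*(15) + (-15)*(13) = 24
  (UV)[2][1] = (-9)*(1) + (14)*(-12) + (-15)*(-15) = 48
  (UV)[2][2] = (-9)*(6) + (14)*(-4) + (-15)*(-8) = 10
UV =
[      354      -336       -80 ]
[      -82       109       120 ]
[       24        48        10 ]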